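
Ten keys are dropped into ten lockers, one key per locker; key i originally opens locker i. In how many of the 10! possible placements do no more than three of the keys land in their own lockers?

Sum C(10,i)·!(10-i) for i = 0..3:
  i=0: C(10,0)·!10 = 1·1334961 = 1334961
  i=1: C(10,1)·!9 = 10·133496 = 1334960
  i=2: C(10,2)·!8 = 45·14833 = 667485
  i=3: C(10,3)·!7 = 120·1854 = 222480
Total = 3559886.

3559886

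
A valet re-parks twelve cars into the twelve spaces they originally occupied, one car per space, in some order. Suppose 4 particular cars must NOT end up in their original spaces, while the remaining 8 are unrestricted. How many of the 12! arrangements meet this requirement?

339696000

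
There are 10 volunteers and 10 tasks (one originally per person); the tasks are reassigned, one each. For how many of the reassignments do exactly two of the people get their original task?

Choose which 2 of the 10 are fixed: C(10,2) = 45.
The other 8 form a derangement: !8 = 14833.
Total: 45 × 14833 = 667485.

667485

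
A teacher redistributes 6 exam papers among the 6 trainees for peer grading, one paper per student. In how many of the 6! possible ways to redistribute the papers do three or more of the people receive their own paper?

Sum C(6,i)·!(6-i) for i = 3..6:
  i=3: C(6,3)·!3 = 20·2 = 40
  i=4: C(6,4)·!2 = 15·1 = 15
  i=5: C(6,5)·!1 = 6·0 = 0
  i=6: C(6,6)·!0 = 1·1 = 1
Total = 56.

56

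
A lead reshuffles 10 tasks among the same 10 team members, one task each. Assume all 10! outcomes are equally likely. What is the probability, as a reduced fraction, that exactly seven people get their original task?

1/15120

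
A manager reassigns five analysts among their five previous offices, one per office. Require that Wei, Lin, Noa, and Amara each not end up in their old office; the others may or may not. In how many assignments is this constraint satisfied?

53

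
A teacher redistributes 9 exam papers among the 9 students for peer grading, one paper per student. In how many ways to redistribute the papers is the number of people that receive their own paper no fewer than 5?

1339

# with exactly i fixed is C(9,i)·!(9-i); sum over i=5..9:
  i=5: C(9,5)·!4 = 126·9 = 1134
  i=6: C(9,6)·!3 = 84·2 = 168
  i=7: C(9,7)·!2 = 36·1 = 36
  i=8: C(9,8)·!1 = 9·0 = 0
  i=9: C(9,9)·!0 = 1·1 = 1
Total = 1339.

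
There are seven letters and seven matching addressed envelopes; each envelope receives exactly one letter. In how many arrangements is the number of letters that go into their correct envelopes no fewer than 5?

22

# with exactly i fixed is C(7,i)·!(7-i); sum over i=5..7:
  i=5: C(7,5)·!2 = 21·1 = 21
  i=6: C(7,6)·!1 = 7·0 = 0
  i=7: C(7,7)·!0 = 1·1 = 1
Total = 22.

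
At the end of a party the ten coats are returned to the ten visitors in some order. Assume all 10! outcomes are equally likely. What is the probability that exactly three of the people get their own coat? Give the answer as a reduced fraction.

103/1680

Favorable outcomes: C(10,3)·!7 = 120·1854 = 222480.
Total outcomes: 10! = 3628800.
Probability = 222480/3628800 = 103/1680.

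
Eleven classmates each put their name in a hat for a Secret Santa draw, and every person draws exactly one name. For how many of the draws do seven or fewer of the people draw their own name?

# with exactly i fixed is C(11,i)·!(11-i); sum over i=0..7:
  i=0: C(11,0)·!11 = 1·14684570 = 14684570
  i=1: C(11,1)·!10 = 11·1334961 = 14684571
  i=2: C(11,2)·!9 = 55·133496 = 7342280
  i=3: C(11,3)·!8 = 165·14833 = 2447445
  i=4: C(11,4)·!7 = 330·1854 = 611820
  i=5: C(11,5)·!6 = 462·265 = 122430
  i=6: C(11,6)·!5 = 462·44 = 20328
  i=7: C(11,7)·!4 = 330·9 = 2970
Total = 39916414.

39916414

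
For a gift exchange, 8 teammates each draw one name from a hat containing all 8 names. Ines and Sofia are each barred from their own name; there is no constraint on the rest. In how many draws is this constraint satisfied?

30960

Inclusion-exclusion on the 2 forbidden self-matches:
Σ_{j=0}^{2} (-1)^j C(2,j)(8-j)!
= C(2,0)·8! - C(2,1)·7! + C(2,2)·6!
= 40320 - 10080 + 720
= 30960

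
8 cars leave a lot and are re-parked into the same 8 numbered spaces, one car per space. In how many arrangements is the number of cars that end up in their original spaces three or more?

3235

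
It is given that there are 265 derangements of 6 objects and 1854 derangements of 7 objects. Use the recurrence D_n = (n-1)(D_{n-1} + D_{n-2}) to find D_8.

14833

D_8 = (8-1)·(D_7 + D_6) = 7·(1854 + 265) = 7·2119 = 14833.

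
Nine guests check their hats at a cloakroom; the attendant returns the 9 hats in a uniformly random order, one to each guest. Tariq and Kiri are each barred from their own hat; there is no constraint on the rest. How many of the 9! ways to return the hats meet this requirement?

287280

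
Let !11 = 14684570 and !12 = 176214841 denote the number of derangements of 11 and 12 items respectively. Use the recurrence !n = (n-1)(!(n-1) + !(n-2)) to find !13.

2290792932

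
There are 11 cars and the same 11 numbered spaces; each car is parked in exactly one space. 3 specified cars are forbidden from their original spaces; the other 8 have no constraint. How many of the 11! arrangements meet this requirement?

30078720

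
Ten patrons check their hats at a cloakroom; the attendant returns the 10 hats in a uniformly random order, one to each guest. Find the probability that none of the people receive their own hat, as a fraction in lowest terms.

16481/44800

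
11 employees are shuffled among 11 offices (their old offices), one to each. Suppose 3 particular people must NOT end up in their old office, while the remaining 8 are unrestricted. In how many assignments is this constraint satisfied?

Inclusion-exclusion on the 3 forbidden self-matches:
Σ_{j=0}^{3} (-1)^j C(3,j)(11-j)!
= C(3,0)·11! - C(3,1)·10! + C(3,2)·9! - C(3,3)·8!
= 39916800 - 10886400 + 1088640 - 40320
= 30078720

30078720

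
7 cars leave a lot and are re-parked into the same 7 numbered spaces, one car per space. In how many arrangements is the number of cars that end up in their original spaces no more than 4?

5018

# with exactly i fixed is C(7,i)·!(7-i); sum over i=0..4:
  i=0: C(7,0)·!7 = 1·1854 = 1854
  i=1: C(7,1)·!6 = 7·265 = 1855
  i=2: C(7,2)·!5 = 21·44 = 924
  i=3: C(7,3)·!4 = 35·9 = 315
  i=4: C(7,4)·!3 = 35·2 = 70
Total = 5018.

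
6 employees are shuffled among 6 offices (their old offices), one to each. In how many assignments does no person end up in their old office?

265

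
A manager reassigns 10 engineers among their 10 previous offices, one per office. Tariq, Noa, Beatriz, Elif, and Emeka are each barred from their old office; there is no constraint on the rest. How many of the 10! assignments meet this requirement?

2170680

Let A_j be the event that the j-th constrained one is fixed. By inclusion-exclusion over the 5 events:
Σ_{j=0}^{5} (-1)^j C(5,j)(10-j)!
= C(5,0)·10! - C(5,1)·9! + C(5,2)·8! - C(5,3)·7! + C(5,4)·6! - C(5,5)·5!
= 3628800 - 1814400 + 403200 - 50400 + 3600 - 120
= 2170680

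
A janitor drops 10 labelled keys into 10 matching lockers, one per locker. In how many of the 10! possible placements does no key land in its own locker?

1334961

!10 is the nearest integer to 10!/e.
10! = 3628800, and 3628800/e ≈ 1334960.92, so !10 = 1334961.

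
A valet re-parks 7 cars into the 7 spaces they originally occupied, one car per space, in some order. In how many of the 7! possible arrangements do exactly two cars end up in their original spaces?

924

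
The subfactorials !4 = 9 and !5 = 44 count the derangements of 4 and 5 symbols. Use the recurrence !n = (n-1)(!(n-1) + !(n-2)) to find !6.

!6 = (6-1)·(!5 + !4) = 5·(44 + 9) = 5·53 = 265.

265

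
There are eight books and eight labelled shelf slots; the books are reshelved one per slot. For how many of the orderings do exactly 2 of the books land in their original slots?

7420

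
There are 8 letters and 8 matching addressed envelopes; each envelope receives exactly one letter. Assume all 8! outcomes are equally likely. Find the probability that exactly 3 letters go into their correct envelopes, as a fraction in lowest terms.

Favorable outcomes: C(8,3)·!5 = 56·44 = 2464.
Total outcomes: 8! = 40320.
Probability = 2464/40320 = 11/180.

11/180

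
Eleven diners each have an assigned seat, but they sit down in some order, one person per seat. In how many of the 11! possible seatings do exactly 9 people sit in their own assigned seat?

55

Pick the 9 fixed positions: C(11,9) = 55 ways.
The other 2 form a derangement: !2 = 1.
Total: 55 × 1 = 55.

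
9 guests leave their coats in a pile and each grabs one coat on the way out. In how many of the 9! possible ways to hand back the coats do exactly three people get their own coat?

22260

Pick the 3 fixed positions: C(9,3) = 84 ways.
The remaining 6 must be deranged: !6 = 265.
Total: 84 × 265 = 22260.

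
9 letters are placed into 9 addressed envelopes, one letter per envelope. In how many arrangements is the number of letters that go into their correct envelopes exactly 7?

Pick the 7 fixed positions: C(9,7) = 36 ways.
The other 2 form a derangement: !2 = 1.
Total: 36 × 1 = 36.

36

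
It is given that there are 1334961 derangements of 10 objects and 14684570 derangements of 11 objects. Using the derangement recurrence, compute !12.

176214841

!12 = (12-1)·(!11 + !10) = 11·(14684570 + 1334961) = 11·16019531 = 176214841.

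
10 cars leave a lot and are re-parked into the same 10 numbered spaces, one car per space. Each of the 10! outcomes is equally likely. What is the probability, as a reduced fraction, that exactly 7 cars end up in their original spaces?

Favorable outcomes: C(10,7)·!3 = 120·2 = 240.
Total outcomes: 10! = 3628800.
Probability = 240/3628800 = 1/15120.

1/15120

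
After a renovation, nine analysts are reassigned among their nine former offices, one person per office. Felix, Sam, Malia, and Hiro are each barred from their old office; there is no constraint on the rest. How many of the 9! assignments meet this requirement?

Let A_j be the event that the j-th constrained one is fixed. By inclusion-exclusion over the 4 events:
Σ_{j=0}^{4} (-1)^j C(4,j)(9-j)!
= C(4,0)·9! - C(4,1)·8! + C(4,2)·7! - C(4,3)·6! + C(4,4)·5!
= 362880 - 161280 + 30240 - 2880 + 120
= 229080

229080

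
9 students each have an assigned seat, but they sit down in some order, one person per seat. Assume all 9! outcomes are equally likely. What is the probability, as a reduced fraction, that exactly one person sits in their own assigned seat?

Favorable outcomes: C(9,1)·!8 = 9·14833 = 133497.
Total outcomes: 9! = 362880.
Probability = 133497/362880 = 2119/5760.

2119/5760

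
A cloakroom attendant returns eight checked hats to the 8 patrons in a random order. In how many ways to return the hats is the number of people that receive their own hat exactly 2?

7420

Pick the 2 fixed positions: C(8,2) = 28 ways.
The remaining 6 must be deranged: !6 = 265.
Total: 28 × 265 = 7420.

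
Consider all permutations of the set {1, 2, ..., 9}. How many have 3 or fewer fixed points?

355997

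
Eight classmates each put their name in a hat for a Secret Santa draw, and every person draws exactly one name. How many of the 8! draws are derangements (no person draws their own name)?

14833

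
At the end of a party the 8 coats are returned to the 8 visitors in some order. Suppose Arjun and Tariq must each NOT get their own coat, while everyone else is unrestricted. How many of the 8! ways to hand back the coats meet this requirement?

30960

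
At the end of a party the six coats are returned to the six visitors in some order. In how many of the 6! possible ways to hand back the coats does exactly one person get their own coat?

264

Pick the single fixed position: C(6,1) = 6 ways.
The other 5 form a derangement: !5 = 44.
Total: 6 × 44 = 264.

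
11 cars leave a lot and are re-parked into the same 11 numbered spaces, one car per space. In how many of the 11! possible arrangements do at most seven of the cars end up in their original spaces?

# with exactly i fixed is C(11,i)·!(11-i); sum over i=0..7:
  i=0: C(11,0)·!11 = 1·14684570 = 14684570
  i=1: C(11,1)·!10 = 11·1334961 = 14684571
  i=2: C(11,2)·!9 = 55·133496 = 7342280
  i=3: C(11,3)·!8 = 165·14833 = 2447445
  i=4: C(11,4)·!7 = 330·1854 = 611820
  i=5: C(11,5)·!6 = 462·265 = 122430
  i=6: C(11,6)·!5 = 462·44 = 20328
  i=7: C(11,7)·!4 = 330·9 = 2970
Total = 39916414.

39916414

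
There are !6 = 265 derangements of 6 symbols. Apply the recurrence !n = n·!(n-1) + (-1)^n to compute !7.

!7 = 7·265 - 1 = 1854.

1854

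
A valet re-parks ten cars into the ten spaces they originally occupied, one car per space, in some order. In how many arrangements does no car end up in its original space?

1334961

The number of derangements of 10 is !10 = Σ_{k=0}^{10} (-1)^k·10!/k!
= 10! - 10!/1! + 10!/2! - 10!/3! + 10!/4! - 10!/5! + 10!/6! - 10!/7! + 10!/8! - 10!/9! + 10!/10!
= 3628800 - 3628800 + 1814400 - 604800 + 151200 - 30240 + 5040 - 720 + 90 - 10 + 1
= 1334961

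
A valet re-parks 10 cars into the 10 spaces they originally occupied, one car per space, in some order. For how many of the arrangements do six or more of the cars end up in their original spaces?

2176

Sum C(10,i)·!(10-i) for i = 6..10:
  i=6: C(10,6)·!4 = 210·9 = 1890
  i=7: C(10,7)·!3 = 120·2 = 240
  i=8: C(10,8)·!2 = 45·1 = 45
  i=9: C(10,9)·!1 = 10·0 = 0
  i=10: C(10,10)·!0 = 1·1 = 1
Total = 2176.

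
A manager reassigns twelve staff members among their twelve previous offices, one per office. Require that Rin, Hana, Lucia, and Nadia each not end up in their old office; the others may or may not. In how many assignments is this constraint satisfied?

339696000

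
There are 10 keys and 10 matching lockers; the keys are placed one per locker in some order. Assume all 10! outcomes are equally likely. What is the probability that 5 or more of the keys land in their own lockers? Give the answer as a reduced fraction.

Favorable outcomes: Σ_{i≥5} C(10,i)·!(10-i) = 252·44 + 210·9 + 120·2 + 45·1 + 10·0 + 1·1 = 13264.
Total outcomes: 10! = 3628800.
Probability = 13264/3628800 = 829/226800.

829/226800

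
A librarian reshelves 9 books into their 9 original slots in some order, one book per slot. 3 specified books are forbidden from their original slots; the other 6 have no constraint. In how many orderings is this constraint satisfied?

256320

Inclusion-exclusion on the 3 forbidden self-matches:
Σ_{j=0}^{3} (-1)^j C(3,j)(9-j)!
= C(3,0)·9! - C(3,1)·8! + C(3,2)·7! - C(3,3)·6!
= 362880 - 120960 + 15120 - 720
= 256320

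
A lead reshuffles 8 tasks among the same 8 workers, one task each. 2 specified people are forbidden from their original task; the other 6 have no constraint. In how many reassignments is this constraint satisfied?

Inclusion-exclusion on the 2 forbidden self-matches:
Σ_{j=0}^{2} (-1)^j C(2,j)(8-j)!
= C(2,0)·8! - C(2,1)·7! + C(2,2)·6!
= 40320 - 10080 + 720
= 30960

30960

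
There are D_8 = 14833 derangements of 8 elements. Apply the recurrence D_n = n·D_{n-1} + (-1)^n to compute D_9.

D_9 = 9·14833 - 1 = 133496.

133496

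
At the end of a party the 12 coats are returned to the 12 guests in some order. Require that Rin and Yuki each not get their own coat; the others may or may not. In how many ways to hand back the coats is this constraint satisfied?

402796800

Let A_j be the event that the j-th constrained one is fixed. By inclusion-exclusion over the 2 events:
Σ_{j=0}^{2} (-1)^j C(2,j)(12-j)!
= C(2,0)·12! - C(2,1)·11! + C(2,2)·10!
= 479001600 - 79833600 + 3628800
= 402796800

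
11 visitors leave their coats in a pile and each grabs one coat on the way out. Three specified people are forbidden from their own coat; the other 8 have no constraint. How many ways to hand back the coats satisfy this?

Inclusion-exclusion on the 3 forbidden self-matches:
Σ_{j=0}^{3} (-1)^j C(3,j)(11-j)!
= C(3,0)·11! - C(3,1)·10! + C(3,2)·9! - C(3,3)·8!
= 39916800 - 10886400 + 1088640 - 40320
= 30078720

30078720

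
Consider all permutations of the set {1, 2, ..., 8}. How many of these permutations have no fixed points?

14833

!8 = 8! · Σ_{k=0}^{8} (-1)^k/k!
= 8! - 8!/1! + 8!/2! - 8!/3! + 8!/4! - 8!/5! + 8!/6! - 8!/7! + 8!/8!
= 40320 - 40320 + 20160 - 6720 + 1680 - 336 + 56 - 8 + 1
= 14833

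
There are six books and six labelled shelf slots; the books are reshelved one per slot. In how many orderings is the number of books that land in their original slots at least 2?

# with exactly i fixed is C(6,i)·!(6-i); sum over i=2..6:
  i=2: C(6,2)·!4 = 15·9 = 135
  i=3: C(6,3)·!3 = 20·2 = 40
  i=4: C(6,4)·!2 = 15·1 = 15
  i=5: C(6,5)·!1 = 6·0 = 0
  i=6: C(6,6)·!0 = 1·1 = 1
Total = 191.

191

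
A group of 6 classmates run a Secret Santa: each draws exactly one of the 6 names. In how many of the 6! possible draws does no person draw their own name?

!6 = 6! · Σ_{k=0}^{6} (-1)^k/k!
= 6! - 6!/1! + 6!/2! - 6!/3! + 6!/4! - 6!/5! + 6!/6!
= 720 - 720 + 360 - 120 + 30 - 6 + 1
= 265

265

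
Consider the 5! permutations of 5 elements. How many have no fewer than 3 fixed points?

# with exactly i fixed is C(5,i)·!(5-i); sum over i=3..5:
  i=3: C(5,3)·!2 = 10·1 = 10
  i=4: C(5,4)·!1 = 5·0 = 0
  i=5: C(5,5)·!0 = 1·1 = 1
Total = 11.

11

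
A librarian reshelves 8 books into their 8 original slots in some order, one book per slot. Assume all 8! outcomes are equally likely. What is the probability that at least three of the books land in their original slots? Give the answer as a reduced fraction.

647/8064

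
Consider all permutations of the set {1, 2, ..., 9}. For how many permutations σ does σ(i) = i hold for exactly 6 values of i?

Pick the 6 fixed positions: C(9,6) = 84 ways.
The remaining 3 must be deranged: !3 = 2.
Total: 84 × 2 = 168.

168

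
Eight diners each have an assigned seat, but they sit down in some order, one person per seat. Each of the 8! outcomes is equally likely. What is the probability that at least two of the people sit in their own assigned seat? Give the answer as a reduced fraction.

2131/8064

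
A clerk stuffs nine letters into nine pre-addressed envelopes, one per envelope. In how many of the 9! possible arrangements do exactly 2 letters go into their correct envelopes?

Pick the 2 fixed positions: C(9,2) = 36 ways.
The other 7 form a derangement: !7 = 1854.
Total: 36 × 1854 = 66744.

66744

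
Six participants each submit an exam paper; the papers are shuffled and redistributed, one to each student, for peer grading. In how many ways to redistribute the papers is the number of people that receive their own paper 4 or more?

16

Sum C(6,i)·!(6-i) for i = 4..6:
  i=4: C(6,4)·!2 = 15·1 = 15
  i=5: C(6,5)·!1 = 6·0 = 0
  i=6: C(6,6)·!0 = 1·1 = 1
Total = 16.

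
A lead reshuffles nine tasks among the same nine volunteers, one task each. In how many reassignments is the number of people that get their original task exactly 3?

Choose which 3 of the 9 are fixed: C(9,3) = 84.
The remaining 6 must be deranged: !6 = 265.
Total: 84 × 265 = 22260.

22260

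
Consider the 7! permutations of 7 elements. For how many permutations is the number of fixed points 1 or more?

3186

# with exactly i fixed is C(7,i)·!(7-i); sum over i=1..7:
  i=1: C(7,1)·!6 = 7·265 = 1855
  i=2: C(7,2)·!5 = 21·44 = 924
  i=3: C(7,3)·!4 = 35·9 = 315
  i=4: C(7,4)·!3 = 35·2 = 70
  i=5: C(7,5)·!2 = 21·1 = 21
  i=6: C(7,6)·!1 = 7·0 = 0
  i=7: C(7,7)·!0 = 1·1 = 1
Total = 3186.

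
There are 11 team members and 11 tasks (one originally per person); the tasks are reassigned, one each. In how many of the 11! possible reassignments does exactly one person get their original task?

Choose which one of the 11 is fixed: C(11,1) = 11.
The remaining 10 must be deranged: !10 = 1334961.
Total: 11 × 1334961 = 14684571.

14684571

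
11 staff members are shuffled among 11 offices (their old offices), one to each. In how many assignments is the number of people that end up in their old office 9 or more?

56

# with exactly i fixed is C(11,i)·!(11-i); sum over i=9..11:
  i=9: C(11,9)·!2 = 55·1 = 55
  i=10: C(11,10)·!1 = 11·0 = 0
  i=11: C(11,11)·!0 = 1·1 = 1
Total = 56.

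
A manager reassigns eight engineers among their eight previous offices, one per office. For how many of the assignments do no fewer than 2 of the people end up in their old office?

10655

# with exactly i fixed is C(8,i)·!(8-i); sum over i=2..8:
  i=2: C(8,2)·!6 = 28·265 = 7420
  i=3: C(8,3)·!5 = 56·44 = 2464
  i=4: C(8,4)·!4 = 70·9 = 630
  i=5: C(8,5)·!3 = 56·2 = 112
  i=6: C(8,6)·!2 = 28·1 = 28
  i=7: C(8,7)·!1 = 8·0 = 0
  i=8: C(8,8)·!0 = 1·1 = 1
Total = 10655.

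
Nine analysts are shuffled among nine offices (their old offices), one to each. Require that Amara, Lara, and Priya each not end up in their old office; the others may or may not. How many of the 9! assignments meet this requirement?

Let A_j be the event that the j-th constrained one is fixed. By inclusion-exclusion over the 3 events:
Σ_{j=0}^{3} (-1)^j C(3,j)(9-j)!
= C(3,0)·9! - C(3,1)·8! + C(3,2)·7! - C(3,3)·6!
= 362880 - 120960 + 15120 - 720
= 256320

256320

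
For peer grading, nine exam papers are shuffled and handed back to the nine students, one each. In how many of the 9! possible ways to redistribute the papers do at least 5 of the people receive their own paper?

1339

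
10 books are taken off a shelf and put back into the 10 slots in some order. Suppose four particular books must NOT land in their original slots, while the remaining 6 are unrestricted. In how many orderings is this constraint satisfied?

Let A_j be the event that the j-th constrained one is fixed. By inclusion-exclusion over the 4 events:
Σ_{j=0}^{4} (-1)^j C(4,j)(10-j)!
= C(4,0)·10! - C(4,1)·9! + C(4,2)·8! - C(4,3)·7! + C(4,4)·6!
= 3628800 - 1451520 + 241920 - 20160 + 720
= 2399760

2399760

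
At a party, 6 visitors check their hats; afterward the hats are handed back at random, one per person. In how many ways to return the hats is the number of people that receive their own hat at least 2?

191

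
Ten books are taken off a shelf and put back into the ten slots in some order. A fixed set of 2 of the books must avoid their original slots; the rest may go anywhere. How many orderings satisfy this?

2943360

Inclusion-exclusion on the 2 forbidden self-matches:
Σ_{j=0}^{2} (-1)^j C(2,j)(10-j)!
= C(2,0)·10! - C(2,1)·9! + C(2,2)·8!
= 3628800 - 725760 + 40320
= 2943360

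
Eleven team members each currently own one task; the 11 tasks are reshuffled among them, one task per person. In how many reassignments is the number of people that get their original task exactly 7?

2970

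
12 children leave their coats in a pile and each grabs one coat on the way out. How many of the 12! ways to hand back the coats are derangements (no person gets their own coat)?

176214841

Use !n = (n-1)(!(n-1) + !(n-2)).
!12 = 11·(14684570 + 1334961) = 11·16019531 = 176214841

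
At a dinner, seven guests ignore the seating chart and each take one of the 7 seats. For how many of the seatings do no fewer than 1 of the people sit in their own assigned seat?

3186

Sum C(7,i)·!(7-i) for i = 1..7:
  i=1: C(7,1)·!6 = 7·265 = 1855
  i=2: C(7,2)·!5 = 21·44 = 924
  i=3: C(7,3)·!4 = 35·9 = 315
  i=4: C(7,4)·!3 = 35·2 = 70
  i=5: C(7,5)·!2 = 21·1 = 21
  i=6: C(7,6)·!1 = 7·0 = 0
  i=7: C(7,7)·!0 = 1·1 = 1
Total = 3186.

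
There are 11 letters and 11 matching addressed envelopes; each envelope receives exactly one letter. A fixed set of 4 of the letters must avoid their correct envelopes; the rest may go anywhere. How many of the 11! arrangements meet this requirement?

27422640

Let A_j be the event that the j-th constrained one is fixed. By inclusion-exclusion over the 4 events:
Σ_{j=0}^{4} (-1)^j C(4,j)(11-j)!
= C(4,0)·11! - C(4,1)·10! + C(4,2)·9! - C(4,3)·8! + C(4,4)·7!
= 39916800 - 14515200 + 2177280 - 161280 + 5040
= 27422640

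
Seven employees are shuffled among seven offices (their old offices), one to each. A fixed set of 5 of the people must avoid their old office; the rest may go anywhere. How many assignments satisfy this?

2428

Let A_j be the event that the j-th constrained one is fixed. By inclusion-exclusion over the 5 events:
Σ_{j=0}^{5} (-1)^j C(5,j)(7-j)!
= C(5,0)·7! - C(5,1)·6! + C(5,2)·5! - C(5,3)·4! + C(5,4)·3! - C(5,5)·2!
= 5040 - 3600 + 1200 - 240 + 30 - 2
= 2428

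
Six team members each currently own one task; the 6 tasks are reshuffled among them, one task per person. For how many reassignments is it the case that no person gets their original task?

265

The number of derangements of 6 is !6 = Σ_{k=0}^{6} (-1)^k·6!/k!
= 6! - 6!/1! + 6!/2! - 6!/3! + 6!/4! - 6!/5! + 6!/6!
= 720 - 720 + 360 - 120 + 30 - 6 + 1
= 265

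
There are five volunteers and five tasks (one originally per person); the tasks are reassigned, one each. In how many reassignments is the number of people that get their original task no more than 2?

Sum C(5,i)·!(5-i) for i = 0..2:
  i=0: C(5,0)·!5 = 1·44 = 44
  i=1: C(5,1)·!4 = 5·9 = 45
  i=2: C(5,2)·!3 = 10·2 = 20
Total = 109.

109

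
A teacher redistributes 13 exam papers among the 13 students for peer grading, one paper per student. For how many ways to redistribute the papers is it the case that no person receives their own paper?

The subfactorial !13 = [13!/e] (nearest integer).
13! = 6227020800, and 6227020800/e ≈ 2290792932.07, so !13 = 2290792932.

2290792932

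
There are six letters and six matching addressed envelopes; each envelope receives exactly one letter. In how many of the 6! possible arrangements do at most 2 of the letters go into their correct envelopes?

# with exactly i fixed is C(6,i)·!(6-i); sum over i=0..2:
  i=0: C(6,0)·!6 = 1·265 = 265
  i=1: C(6,1)·!5 = 6·44 = 264
  i=2: C(6,2)·!4 = 15·9 = 135
Total = 664.

664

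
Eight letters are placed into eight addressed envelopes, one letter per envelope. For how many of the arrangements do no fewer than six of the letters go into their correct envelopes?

29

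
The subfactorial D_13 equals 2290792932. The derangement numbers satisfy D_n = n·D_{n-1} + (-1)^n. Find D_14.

32071101049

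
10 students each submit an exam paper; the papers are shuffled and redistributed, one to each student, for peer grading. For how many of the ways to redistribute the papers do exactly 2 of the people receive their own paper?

667485

Choose which 2 of the 10 are fixed: C(10,2) = 45.
The other 8 form a derangement: !8 = 14833.
Total: 45 × 14833 = 667485.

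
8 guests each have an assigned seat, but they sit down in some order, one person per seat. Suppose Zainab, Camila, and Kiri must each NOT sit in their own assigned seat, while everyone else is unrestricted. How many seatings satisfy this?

Inclusion-exclusion on the 3 forbidden self-matches:
Σ_{j=0}^{3} (-1)^j C(3,j)(8-j)!
= C(3,0)·8! - C(3,1)·7! + C(3,2)·6! - C(3,3)·5!
= 40320 - 15120 + 2160 - 120
= 27240

27240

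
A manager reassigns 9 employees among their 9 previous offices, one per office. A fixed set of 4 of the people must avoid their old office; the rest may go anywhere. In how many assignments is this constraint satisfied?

Inclusion-exclusion on the 4 forbidden self-matches:
Σ_{j=0}^{4} (-1)^j C(4,j)(9-j)!
= C(4,0)·9! - C(4,1)·8! + C(4,2)·7! - C(4,3)·6! + C(4,4)·5!
= 362880 - 161280 + 30240 - 2880 + 120
= 229080

229080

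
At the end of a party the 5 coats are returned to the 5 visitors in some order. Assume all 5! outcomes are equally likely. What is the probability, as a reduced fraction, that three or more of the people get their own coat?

Favorable outcomes: Σ_{i≥3} C(5,i)·!(5-i) = 10·1 + 5·0 + 1·1 = 11.
Total outcomes: 5! = 120.
Probability = 11/120 = 11/120.

11/120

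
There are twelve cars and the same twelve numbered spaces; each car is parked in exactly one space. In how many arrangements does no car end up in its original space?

Recurrence: !12 = 11·(!11 + !10).
!12 = 11·(14684570 + 1334961) = 11·16019531 = 176214841

176214841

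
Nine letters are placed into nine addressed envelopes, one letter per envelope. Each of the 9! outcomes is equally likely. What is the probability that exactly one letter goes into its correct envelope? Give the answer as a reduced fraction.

Favorable outcomes: C(9,1)·!8 = 9·14833 = 133497.
Total outcomes: 9! = 362880.
Probability = 133497/362880 = 2119/5760.

2119/5760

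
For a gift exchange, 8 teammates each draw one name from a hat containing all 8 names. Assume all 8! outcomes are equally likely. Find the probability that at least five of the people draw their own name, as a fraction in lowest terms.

Favorable outcomes: Σ_{i≥5} C(8,i)·!(8-i) = 56·2 + 28·1 + 8·0 + 1·1 = 141.
Total outcomes: 8! = 40320.
Probability = 141/40320 = 47/13440.

47/13440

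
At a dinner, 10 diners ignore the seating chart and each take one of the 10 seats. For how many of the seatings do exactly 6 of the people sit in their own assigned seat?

Pick the 6 fixed positions: C(10,6) = 210 ways.
The remaining 4 must be deranged: !4 = 9.
Total: 210 × 9 = 1890.

1890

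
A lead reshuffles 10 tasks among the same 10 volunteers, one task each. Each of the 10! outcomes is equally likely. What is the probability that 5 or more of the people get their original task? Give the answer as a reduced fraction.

Favorable outcomes: Σ_{i≥5} C(10,i)·!(10-i) = 252·44 + 210·9 + 120·2 + 45·1 + 10·0 + 1·1 = 13264.
Total outcomes: 10! = 3628800.
Probability = 13264/3628800 = 829/226800.

829/226800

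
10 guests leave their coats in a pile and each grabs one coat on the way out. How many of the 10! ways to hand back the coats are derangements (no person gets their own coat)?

1334961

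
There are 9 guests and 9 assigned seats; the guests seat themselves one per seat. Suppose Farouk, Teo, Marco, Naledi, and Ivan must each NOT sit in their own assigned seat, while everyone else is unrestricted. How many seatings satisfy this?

Let A_j be the event that the j-th constrained one is fixed. By inclusion-exclusion over the 5 events:
Σ_{j=0}^{5} (-1)^j C(5,j)(9-j)!
= C(5,0)·9! - C(5,1)·8! + C(5,2)·7! - C(5,3)·6! + C(5,4)·5! - C(5,5)·4!
= 362880 - 201600 + 50400 - 7200 + 600 - 24
= 205056

205056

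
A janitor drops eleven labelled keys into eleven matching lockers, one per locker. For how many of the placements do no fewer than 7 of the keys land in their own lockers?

# with exactly i fixed is C(11,i)·!(11-i); sum over i=7..11:
  i=7: C(11,7)·!4 = 330·9 = 2970
  i=8: C(11,8)·!3 = 165·2 = 330
  i=9: C(11,9)·!2 = 55·1 = 55
  i=10: C(11,10)·!1 = 11·0 = 0
  i=11: C(11,11)·!0 = 1·1 = 1
Total = 3356.

3356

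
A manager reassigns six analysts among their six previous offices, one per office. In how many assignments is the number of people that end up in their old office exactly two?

Pick the 2 fixed positions: C(6,2) = 15 ways.
The other 4 form a derangement: !4 = 9.
Total: 15 × 9 = 135.

135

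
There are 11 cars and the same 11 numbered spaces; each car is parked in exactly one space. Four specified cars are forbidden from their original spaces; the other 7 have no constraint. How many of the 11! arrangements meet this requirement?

27422640

Let A_j be the event that the j-th constrained one is fixed. By inclusion-exclusion over the 4 events:
Σ_{j=0}^{4} (-1)^j C(4,j)(11-j)!
= C(4,0)·11! - C(4,1)·10! + C(4,2)·9! - C(4,3)·8! + C(4,4)·7!
= 39916800 - 14515200 + 2177280 - 161280 + 5040
= 27422640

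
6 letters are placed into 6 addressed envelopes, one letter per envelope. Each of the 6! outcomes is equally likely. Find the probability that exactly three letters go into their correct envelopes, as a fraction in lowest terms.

Favorable outcomes: C(6,3)·!3 = 20·2 = 40.
Total outcomes: 6! = 720.
Probability = 40/720 = 1/18.

1/18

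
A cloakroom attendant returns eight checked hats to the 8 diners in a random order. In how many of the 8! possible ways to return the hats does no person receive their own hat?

!8 is the nearest integer to 8!/e.
8! = 40320, and 40320/e ≈ 14832.90, so !8 = 14833.

14833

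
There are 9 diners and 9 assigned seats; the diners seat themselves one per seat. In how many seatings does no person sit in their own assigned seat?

The subfactorial !9 = [9!/e] (nearest integer).
9! = 362880, and 362880/e ≈ 133496.09, so !9 = 133496.

133496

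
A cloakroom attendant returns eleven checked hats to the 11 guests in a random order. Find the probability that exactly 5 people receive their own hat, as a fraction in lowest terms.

53/17280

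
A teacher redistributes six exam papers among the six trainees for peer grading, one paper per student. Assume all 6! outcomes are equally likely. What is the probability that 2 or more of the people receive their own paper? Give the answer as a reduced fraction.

Favorable outcomes: Σ_{i≥2} C(6,i)·!(6-i) = 15·9 + 20·2 + 15·1 + 6·0 + 1·1 = 191.
Total outcomes: 6! = 720.
Probability = 191/720 = 191/720.

191/720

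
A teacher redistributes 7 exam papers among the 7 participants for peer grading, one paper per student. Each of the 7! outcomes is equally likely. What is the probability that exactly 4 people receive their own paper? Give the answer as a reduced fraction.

1/72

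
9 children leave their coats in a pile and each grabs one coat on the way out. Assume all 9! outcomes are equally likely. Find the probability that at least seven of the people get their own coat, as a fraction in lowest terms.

37/362880

Favorable outcomes: Σ_{i≥7} C(9,i)·!(9-i) = 36·1 + 9·0 + 1·1 = 37.
Total outcomes: 9! = 362880.
Probability = 37/362880 = 37/362880.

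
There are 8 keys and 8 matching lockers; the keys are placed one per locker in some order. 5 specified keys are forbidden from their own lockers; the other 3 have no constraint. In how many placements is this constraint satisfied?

Inclusion-exclusion on the 5 forbidden self-matches:
Σ_{j=0}^{5} (-1)^j C(5,j)(8-j)!
= C(5,0)·8! - C(5,1)·7! + C(5,2)·6! - C(5,3)·5! + C(5,4)·4! - C(5,5)·3!
= 40320 - 25200 + 7200 - 1200 + 120 - 6
= 21234

21234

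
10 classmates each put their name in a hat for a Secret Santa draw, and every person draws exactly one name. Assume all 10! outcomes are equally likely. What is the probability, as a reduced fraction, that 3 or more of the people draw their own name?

145697/1814400

Favorable outcomes: Σ_{i≥3} C(10,i)·!(10-i) = 120·1854 + 210·265 + 252·44 + 210·9 + 120·2 + 45·1 + 10·0 + 1·1 = 291394.
Total outcomes: 10! = 3628800.
Probability = 291394/3628800 = 145697/1814400.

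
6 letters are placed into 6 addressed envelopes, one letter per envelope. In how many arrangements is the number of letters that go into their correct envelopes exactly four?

Pick the 4 fixed positions: C(6,4) = 15 ways.
The other 2 form a derangement: !2 = 1.
Total: 15 × 1 = 15.

15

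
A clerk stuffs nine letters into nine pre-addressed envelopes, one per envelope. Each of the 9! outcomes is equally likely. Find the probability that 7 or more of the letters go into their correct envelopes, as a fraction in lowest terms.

Favorable outcomes: Σ_{i≥7} C(9,i)·!(9-i) = 36·1 + 9·0 + 1·1 = 37.
Total outcomes: 9! = 362880.
Probability = 37/362880 = 37/362880.

37/362880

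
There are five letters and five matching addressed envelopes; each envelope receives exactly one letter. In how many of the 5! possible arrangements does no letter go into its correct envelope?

44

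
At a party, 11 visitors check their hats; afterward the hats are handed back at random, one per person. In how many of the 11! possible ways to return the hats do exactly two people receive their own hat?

Choose which 2 of the 11 are fixed: C(11,2) = 55.
The other 9 form a derangement: !9 = 133496.
Total: 55 × 133496 = 7342280.

7342280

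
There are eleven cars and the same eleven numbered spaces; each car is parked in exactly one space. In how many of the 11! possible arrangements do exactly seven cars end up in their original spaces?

2970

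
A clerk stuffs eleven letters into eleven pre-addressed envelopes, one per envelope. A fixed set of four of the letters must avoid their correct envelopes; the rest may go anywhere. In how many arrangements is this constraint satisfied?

Let A_j be the event that the j-th constrained one is fixed. By inclusion-exclusion over the 4 events:
Σ_{j=0}^{4} (-1)^j C(4,j)(11-j)!
= C(4,0)·11! - C(4,1)·10! + C(4,2)·9! - C(4,3)·8! + C(4,4)·7!
= 39916800 - 14515200 + 2177280 - 161280 + 5040
= 27422640

27422640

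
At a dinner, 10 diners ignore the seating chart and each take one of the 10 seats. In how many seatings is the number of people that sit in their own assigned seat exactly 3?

222480

Pick the 3 fixed positions: C(10,3) = 120 ways.
The remaining 7 must be deranged: !7 = 1854.
Total: 120 × 1854 = 222480.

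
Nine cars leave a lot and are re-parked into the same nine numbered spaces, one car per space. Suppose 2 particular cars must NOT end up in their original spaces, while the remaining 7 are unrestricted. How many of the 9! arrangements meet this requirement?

287280

Inclusion-exclusion on the 2 forbidden self-matches:
Σ_{j=0}^{2} (-1)^j C(2,j)(9-j)!
= C(2,0)·9! - C(2,1)·8! + C(2,2)·7!
= 362880 - 80640 + 5040
= 287280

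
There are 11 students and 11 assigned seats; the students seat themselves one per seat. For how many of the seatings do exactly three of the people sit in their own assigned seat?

2447445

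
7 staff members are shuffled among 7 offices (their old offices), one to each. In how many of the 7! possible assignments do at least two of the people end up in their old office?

1331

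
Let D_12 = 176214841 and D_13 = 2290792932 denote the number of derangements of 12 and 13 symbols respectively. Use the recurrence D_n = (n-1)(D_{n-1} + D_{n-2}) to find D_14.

32071101049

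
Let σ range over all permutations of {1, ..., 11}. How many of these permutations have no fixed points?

14684570

The subfactorial !11 = [11!/e] (nearest integer).
11! = 39916800, and 39916800/e ≈ 14684570.08, so !11 = 14684570.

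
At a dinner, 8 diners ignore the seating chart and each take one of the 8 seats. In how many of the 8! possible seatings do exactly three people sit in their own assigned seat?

2464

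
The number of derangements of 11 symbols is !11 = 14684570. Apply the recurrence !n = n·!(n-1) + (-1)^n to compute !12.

!12 = 12·14684570 + 1 = 176214841.

176214841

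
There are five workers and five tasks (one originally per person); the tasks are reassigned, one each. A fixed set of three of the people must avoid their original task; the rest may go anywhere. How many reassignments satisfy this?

Inclusion-exclusion on the 3 forbidden self-matches:
Σ_{j=0}^{3} (-1)^j C(3,j)(5-j)!
= C(3,0)·5! - C(3,1)·4! + C(3,2)·3! - C(3,3)·2!
= 120 - 72 + 18 - 2
= 64

64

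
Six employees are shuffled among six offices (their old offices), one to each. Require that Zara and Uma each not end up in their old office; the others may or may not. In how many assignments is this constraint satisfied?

504

Let A_j be the event that the j-th constrained one is fixed. By inclusion-exclusion over the 2 events:
Σ_{j=0}^{2} (-1)^j C(2,j)(6-j)!
= C(2,0)·6! - C(2,1)·5! + C(2,2)·4!
= 720 - 240 + 24
= 504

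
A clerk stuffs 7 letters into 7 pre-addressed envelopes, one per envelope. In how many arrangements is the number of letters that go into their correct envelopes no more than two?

# with exactly i fixed is C(7,i)·!(7-i); sum over i=0..2:
  i=0: C(7,0)·!7 = 1·1854 = 1854
  i=1: C(7,1)·!6 = 7·265 = 1855
  i=2: C(7,2)·!5 = 21·44 = 924
Total = 4633.

4633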